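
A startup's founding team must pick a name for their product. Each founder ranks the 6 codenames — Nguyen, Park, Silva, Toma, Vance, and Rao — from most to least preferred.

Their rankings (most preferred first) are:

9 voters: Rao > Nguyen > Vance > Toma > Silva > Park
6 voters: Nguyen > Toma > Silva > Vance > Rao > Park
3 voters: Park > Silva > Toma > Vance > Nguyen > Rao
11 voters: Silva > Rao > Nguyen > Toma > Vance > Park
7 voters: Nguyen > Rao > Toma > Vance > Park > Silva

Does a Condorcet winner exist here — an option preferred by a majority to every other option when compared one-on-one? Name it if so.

No Condorcet winner

Head-to-head results (36 voters total):
Nguyen vs Park: Nguyen wins 33–3.
Nguyen vs Silva: Nguyen wins 22–14.
Nguyen vs Toma: Nguyen wins 33–3.
Nguyen vs Vance: Nguyen wins 33–3.
Nguyen vs Rao: Rao wins 20–16.
Park vs Silva: Silva wins 26–10.
Park vs Toma: Toma wins 33–3.
Park vs Vance: Vance wins 33–3.
Park vs Rao: Rao wins 33–3.
Silva vs Toma: Toma wins 22–14.
Silva vs Vance: Silva wins 20–16.
Silva vs Rao: Silva wins 20–16.
Toma vs Vance: Toma wins 27–9.
Toma vs Rao: Rao wins 27–9.
Vance vs Rao: Rao wins 27–9.
No candidate beats all others: Nguyen beats Silva beats Rao beats Nguyen, a majority cycle.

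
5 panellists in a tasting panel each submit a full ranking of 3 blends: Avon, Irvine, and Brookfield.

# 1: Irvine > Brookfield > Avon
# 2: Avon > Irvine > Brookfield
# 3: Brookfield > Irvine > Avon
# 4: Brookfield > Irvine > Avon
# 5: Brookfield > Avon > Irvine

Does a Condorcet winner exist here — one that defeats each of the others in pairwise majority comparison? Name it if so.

Brookfield

Head-to-head results (5 voters total):
Avon vs Irvine: Irvine wins 3–2.
Avon vs Brookfield: Brookfield wins 4–1.
Irvine vs Brookfield: Brookfield wins 3–2.
Brookfield beats each rival — Avon (4–1), Irvine (3–2) — so Brookfield is the Condorcet winner.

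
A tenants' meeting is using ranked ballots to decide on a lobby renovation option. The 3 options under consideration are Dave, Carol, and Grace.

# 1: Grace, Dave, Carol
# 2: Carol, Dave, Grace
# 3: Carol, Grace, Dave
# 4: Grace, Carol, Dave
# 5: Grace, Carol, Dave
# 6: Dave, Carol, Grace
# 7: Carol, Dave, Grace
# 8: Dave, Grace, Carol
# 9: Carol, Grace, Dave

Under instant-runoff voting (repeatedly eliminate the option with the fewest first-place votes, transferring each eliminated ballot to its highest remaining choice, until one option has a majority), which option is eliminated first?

Round 1: Carol 4, Grace 3, Dave 2. Dave has the fewest and is eliminated.
Round 2: Carol 5, Grace 4. Carol has a majority.

Dave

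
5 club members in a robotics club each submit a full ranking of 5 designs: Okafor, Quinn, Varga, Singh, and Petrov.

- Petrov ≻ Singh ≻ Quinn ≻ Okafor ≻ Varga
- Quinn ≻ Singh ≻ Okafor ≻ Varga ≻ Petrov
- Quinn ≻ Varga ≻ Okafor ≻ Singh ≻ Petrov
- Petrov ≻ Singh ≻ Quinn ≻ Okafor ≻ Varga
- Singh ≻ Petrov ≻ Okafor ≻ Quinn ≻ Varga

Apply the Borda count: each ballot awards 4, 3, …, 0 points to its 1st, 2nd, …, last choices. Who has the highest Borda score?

Borda scores:
  Okafor: 1 + 2 + 2 + 1 + 2 = 8
  Quinn: 2 + 4 + 4 + 2 + 1 = 13
  Varga: 0 + 1 + 3 + 0 + 0 = 4
  Singh: 3 + 3 + 1 + 3 + 4 = 14
  Petrov: 4 + 0 + 0 + 4 + 3 = 11
Singh has the highest total.

Singh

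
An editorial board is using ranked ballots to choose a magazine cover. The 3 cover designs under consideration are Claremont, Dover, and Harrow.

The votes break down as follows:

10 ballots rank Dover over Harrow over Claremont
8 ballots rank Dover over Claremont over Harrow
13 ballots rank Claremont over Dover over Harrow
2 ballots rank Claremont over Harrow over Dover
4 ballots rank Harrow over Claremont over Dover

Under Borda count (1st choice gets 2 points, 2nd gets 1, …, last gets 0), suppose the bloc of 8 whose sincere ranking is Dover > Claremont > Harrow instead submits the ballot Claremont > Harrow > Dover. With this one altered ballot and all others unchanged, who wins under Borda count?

Borda totals with the altered ballot: Claremont 50, Dover 33, Harrow 28.
The switch changes the winner from Dover to Claremont.

Claremont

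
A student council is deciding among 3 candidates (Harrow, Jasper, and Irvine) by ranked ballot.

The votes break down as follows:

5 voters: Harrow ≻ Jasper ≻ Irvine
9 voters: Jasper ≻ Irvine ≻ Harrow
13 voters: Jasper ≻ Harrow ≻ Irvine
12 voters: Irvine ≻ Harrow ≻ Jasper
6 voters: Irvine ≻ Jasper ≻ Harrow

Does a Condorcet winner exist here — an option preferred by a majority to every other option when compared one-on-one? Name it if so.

Head-to-head results (45 voters total):
Harrow vs Jasper: Jasper wins 28–17.
Harrow vs Irvine: Irvine wins 27–18.
Jasper vs Irvine: Jasper wins 27–18.
Jasper beats each rival — Harrow (28–17), Irvine (27–18) — so Jasper is the Condorcet winner.

Jasper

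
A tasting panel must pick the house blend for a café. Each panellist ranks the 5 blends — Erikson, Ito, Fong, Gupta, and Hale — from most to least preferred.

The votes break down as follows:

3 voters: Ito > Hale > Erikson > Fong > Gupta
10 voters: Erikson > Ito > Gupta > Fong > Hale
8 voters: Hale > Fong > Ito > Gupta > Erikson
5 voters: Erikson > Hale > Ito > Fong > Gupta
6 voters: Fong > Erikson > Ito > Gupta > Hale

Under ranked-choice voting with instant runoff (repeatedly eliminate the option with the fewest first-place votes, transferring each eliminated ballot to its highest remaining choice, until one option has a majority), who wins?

Round 1: Erikson 15, Hale 8, Fong 6, Ito 3, Gupta 0. Gupta has the fewest and is eliminated.
Round 2: Erikson 15, Hale 8, Fong 6, Ito 3. Ito has the fewest and is eliminated.
Round 3: Erikson 15, Hale 11, Fong 6. Fong has the fewest and is eliminated.
Round 4: Erikson 21, Hale 11. Erikson has a majority.

Erikson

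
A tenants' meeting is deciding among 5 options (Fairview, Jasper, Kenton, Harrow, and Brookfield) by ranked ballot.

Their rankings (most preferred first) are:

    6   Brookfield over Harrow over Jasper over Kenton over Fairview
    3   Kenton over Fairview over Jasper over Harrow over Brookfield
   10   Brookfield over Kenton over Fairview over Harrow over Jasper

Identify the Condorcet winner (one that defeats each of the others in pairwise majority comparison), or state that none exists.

Brookfield

Head-to-head results (19 voters total):
Fairview vs Jasper: Fairview wins 13–6.
Fairview vs Kenton: Kenton wins 19–0.
Fairview vs Harrow: Fairview wins 13–6.
Fairview vs Brookfield: Brookfield wins 16–3.
Jasper vs Kenton: Kenton wins 13–6.
Jasper vs Harrow: Harrow wins 16–3.
Jasper vs Brookfield: Brookfield wins 16–3.
Kenton vs Harrow: Kenton wins 13–6.
Kenton vs Brookfield: Brookfield wins 16–3.
Harrow vs Brookfield: Brookfield wins 16–3.
Brookfield beats each rival — Fairview (16–3), Jasper (16–3), Kenton (16–3), Harrow (16–3) — so Brookfield is the Condorcet winner.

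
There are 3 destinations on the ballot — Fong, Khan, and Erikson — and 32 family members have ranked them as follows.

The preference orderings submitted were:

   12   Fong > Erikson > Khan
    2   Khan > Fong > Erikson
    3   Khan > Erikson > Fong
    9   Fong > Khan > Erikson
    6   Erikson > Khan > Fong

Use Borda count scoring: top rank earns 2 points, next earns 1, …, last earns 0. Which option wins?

Fong

Borda scores:
  Fong: 12·2 + 2·1 + 3·0 + 9·2 + 6·0 = 44
  Khan: 12·0 + 2·2 + 3·2 + 9·1 + 6·1 = 25
  Erikson: 12·1 + 2·0 + 3·1 + 9·0 + 6·2 = 27
Fong has the highest total.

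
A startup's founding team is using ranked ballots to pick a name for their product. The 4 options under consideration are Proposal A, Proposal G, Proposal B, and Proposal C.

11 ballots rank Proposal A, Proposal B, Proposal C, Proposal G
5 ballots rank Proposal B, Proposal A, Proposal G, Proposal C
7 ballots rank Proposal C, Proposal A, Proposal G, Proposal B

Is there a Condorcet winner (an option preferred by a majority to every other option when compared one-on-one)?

Yes

Head-to-head results (23 voters total):
Proposal A vs Proposal G: Proposal A wins 23–0.
Proposal A vs Proposal B: Proposal A wins 18–5.
Proposal A vs Proposal C: Proposal A wins 16–7.
Proposal G vs Proposal B: Proposal B wins 16–7.
Proposal G vs Proposal C: Proposal C wins 18–5.
Proposal B vs Proposal C: Proposal B wins 16–7.
Proposal A beats each rival — Proposal G (23–0), Proposal B (18–5), Proposal C (16–7) — so Proposal A is the Condorcet winner.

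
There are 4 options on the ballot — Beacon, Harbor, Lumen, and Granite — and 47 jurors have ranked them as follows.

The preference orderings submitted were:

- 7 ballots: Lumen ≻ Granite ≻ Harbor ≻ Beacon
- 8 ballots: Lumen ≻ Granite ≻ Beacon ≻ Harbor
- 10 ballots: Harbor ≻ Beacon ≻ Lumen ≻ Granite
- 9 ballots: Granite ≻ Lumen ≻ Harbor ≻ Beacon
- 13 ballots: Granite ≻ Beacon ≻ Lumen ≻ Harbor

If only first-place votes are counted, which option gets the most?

Granite

First-place vote totals:
  Beacon: 0
  Harbor: 10
  Lumen: 15
  Granite: 22
Granite has the most first-place votes.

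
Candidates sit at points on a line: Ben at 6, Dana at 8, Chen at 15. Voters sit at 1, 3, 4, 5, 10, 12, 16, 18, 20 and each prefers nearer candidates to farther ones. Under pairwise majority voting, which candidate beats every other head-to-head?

With single-peaked preferences on a line, the Condorcet winner is the candidate closest to the median voter.
The median voter (position 10) is closest to Dana at 8.
Check: Dana vs Ben — voters closer to Dana: 5 of 9.

Dana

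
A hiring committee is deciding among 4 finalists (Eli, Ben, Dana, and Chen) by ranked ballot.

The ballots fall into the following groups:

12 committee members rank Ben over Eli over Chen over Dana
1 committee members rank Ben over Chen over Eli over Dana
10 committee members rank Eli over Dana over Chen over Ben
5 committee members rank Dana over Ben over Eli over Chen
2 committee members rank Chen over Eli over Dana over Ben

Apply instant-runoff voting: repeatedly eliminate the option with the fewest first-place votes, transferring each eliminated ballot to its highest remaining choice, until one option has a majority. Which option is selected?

Round 1: Ben 13, Eli 10, Dana 5, Chen 2. Chen has the fewest and is eliminated.
Round 2: Ben 13, Eli 12, Dana 5. Dana has the fewest and is eliminated.
Round 3: Ben 18, Eli 12. Ben has a majority.

Ben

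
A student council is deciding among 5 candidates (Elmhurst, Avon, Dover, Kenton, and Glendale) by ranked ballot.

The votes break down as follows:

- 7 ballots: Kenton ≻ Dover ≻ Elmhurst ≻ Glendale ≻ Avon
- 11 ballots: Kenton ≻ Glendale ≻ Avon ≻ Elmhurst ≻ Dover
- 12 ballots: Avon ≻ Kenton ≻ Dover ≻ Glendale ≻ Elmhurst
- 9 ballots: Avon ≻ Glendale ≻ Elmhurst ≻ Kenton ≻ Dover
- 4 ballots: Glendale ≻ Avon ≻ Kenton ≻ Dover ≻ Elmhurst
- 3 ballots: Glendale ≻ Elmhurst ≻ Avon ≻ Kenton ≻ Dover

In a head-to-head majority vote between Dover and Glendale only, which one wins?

Glendale

Ballots ranking Dover above Glendale: 7+12 = 19.
Ballots ranking Glendale above Dover: 11+9+4+3 = 27.
Glendale wins the head-to-head, 27–19.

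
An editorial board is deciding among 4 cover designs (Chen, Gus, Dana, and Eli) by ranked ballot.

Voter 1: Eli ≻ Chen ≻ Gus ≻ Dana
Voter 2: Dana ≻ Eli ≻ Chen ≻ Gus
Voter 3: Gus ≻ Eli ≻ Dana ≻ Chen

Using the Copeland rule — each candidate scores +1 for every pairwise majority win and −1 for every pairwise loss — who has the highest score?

Eli

Pairwise results:
  Chen vs Gus: Chen wins 2–1.
  Chen vs Dana: Dana wins 2–1.
  Chen vs Eli: Eli wins 3–0.
  Gus vs Dana: Gus wins 2–1.
  Gus vs Eli: Eli wins 2–1.
  Dana vs Eli: Eli wins 2–1.
Copeland scores (wins − losses):
  Chen: 1 − 2 = -1
  Gus: 1 − 2 = -1
  Dana: 1 − 2 = -1
  Eli: 3 − 0 = 3
Eli has the best Copeland score.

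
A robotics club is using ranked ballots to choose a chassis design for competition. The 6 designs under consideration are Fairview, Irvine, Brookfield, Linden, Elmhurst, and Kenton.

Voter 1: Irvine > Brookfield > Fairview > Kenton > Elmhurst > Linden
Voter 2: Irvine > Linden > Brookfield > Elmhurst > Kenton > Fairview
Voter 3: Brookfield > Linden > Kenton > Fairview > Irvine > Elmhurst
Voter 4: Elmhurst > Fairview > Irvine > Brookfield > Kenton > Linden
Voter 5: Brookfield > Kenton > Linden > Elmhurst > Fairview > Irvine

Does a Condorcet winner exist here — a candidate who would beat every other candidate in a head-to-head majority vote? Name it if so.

There is no Condorcet winner

Head-to-head results (5 voters total):
Fairview vs Irvine: Fairview wins 3–2.
Fairview vs Brookfield: Brookfield wins 4–1.
Fairview vs Linden: Linden wins 3–2.
Fairview vs Elmhurst: Elmhurst wins 3–2.
Fairview vs Kenton: Kenton wins 3–2.
Irvine vs Brookfield: Irvine wins 3–2.
Irvine vs Linden: Irvine wins 3–2.
Irvine vs Elmhurst: Irvine wins 3–2.
Irvine vs Kenton: Irvine wins 3–2.
Brookfield vs Linden: Brookfield wins 4–1.
Brookfield vs Elmhurst: Brookfield wins 4–1.
Brookfield vs Kenton: Brookfield wins 5–0.
Linden vs Elmhurst: Linden wins 3–2.
Linden vs Kenton: Kenton wins 3–2.
Elmhurst vs Kenton: Kenton wins 3–2.
No candidate beats all others: Fairview beats Irvine beats Brookfield beats Fairview, a majority cycle.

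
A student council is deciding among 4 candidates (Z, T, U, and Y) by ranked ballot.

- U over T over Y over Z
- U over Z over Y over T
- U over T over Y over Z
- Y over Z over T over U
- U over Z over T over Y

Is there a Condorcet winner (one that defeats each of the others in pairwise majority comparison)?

Yes

Head-to-head results (5 voters total):
Z vs T: Z wins 3–2.
Z vs U: U wins 4–1.
Z vs Y: Y wins 3–2.
T vs U: U wins 4–1.
T vs Y: T wins 3–2.
U vs Y: U wins 4–1.
U beats each rival — Z (4–1), T (4–1), Y (4–1) — so U is the Condorcet winner.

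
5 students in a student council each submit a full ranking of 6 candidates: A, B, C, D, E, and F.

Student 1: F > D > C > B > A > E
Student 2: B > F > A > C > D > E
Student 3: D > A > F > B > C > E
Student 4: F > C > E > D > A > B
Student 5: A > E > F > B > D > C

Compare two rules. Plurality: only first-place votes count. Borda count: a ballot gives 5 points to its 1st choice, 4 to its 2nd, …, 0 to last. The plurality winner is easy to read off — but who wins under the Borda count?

Plurality first-place counts: A 1, B 1, C 0, D 1, E 0, F 2 → F.
Borda totals: A 14, B 11, C 10, D 13, E 7, F 20 → F.

F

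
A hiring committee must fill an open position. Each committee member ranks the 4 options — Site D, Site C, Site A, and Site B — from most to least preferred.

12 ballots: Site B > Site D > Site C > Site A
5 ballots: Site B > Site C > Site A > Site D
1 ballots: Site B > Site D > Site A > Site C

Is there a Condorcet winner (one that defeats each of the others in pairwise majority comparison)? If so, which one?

Head-to-head results (18 voters total):
Site D vs Site C: Site D wins 13–5.
Site D vs Site A: Site D wins 13–5.
Site D vs Site B: Site B wins 18–0.
Site C vs Site A: Site C wins 17–1.
Site C vs Site B: Site B wins 18–0.
Site A vs Site B: Site B wins 18–0.
Site B beats each rival — Site D (18–0), Site C (18–0), Site A (18–0) — so Site B is the Condorcet winner.

Site B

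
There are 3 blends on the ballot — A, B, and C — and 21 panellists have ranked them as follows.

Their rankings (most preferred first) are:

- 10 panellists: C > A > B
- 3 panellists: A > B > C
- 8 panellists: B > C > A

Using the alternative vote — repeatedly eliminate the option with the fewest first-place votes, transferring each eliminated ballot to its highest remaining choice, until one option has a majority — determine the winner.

B

Round 1: C 10, B 8, A 3. A has the fewest and is eliminated.
Round 2: B 11, C 10. B has a majority.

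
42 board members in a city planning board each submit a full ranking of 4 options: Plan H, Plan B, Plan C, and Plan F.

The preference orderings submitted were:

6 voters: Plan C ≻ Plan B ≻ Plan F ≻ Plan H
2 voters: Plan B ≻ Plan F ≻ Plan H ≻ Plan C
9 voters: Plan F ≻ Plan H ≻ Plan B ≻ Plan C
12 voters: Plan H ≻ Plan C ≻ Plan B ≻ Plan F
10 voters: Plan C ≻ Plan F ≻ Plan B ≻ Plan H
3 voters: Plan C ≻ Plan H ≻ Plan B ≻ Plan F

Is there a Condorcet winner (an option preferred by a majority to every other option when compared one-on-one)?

No

Head-to-head results (42 voters total):
Plan H vs Plan B: Plan H wins 24–18.
Plan H vs Plan C: Plan H wins 23–19.
Plan H vs Plan F: Plan F wins 27–15.
Plan B vs Plan C: Plan C wins 31–11.
Plan B vs Plan F: Plan B wins 23–19.
Plan C vs Plan F: Plan C wins 31–11.
No candidate beats all others: Plan H beats Plan B beats Plan F beats Plan H, a majority cycle.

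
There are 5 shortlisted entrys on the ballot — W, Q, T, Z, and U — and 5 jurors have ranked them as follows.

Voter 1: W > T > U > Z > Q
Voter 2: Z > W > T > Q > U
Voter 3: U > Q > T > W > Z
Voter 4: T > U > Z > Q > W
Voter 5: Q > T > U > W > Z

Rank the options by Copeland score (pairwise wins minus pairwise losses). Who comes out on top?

Pairwise results:
  W vs Q: Q wins 3–2.
  W vs T: T wins 3–2.
  W vs Z: W wins 3–2.
  W vs U: U wins 3–2.
  Q vs T: T wins 3–2.
  Q vs Z: Z wins 3–2.
  Q vs U: U wins 3–2.
  T vs Z: T wins 4–1.
  T vs U: T wins 4–1.
  Z vs U: U wins 4–1.
Copeland scores (wins − losses):
  W: 1 − 3 = -2
  Q: 1 − 3 = -2
  T: 4 − 0 = 4
  Z: 1 − 3 = -2
  U: 3 − 1 = 2
T has the best Copeland score.

T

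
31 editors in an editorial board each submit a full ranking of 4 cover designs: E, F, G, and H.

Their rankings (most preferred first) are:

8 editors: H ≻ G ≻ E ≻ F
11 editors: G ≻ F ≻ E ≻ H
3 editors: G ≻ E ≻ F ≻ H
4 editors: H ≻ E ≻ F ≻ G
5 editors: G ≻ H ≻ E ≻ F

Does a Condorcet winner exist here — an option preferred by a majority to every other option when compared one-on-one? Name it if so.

G

Head-to-head results (31 voters total):
E vs F: E wins 20–11.
E vs G: G wins 27–4.
E vs H: H wins 17–14.
F vs G: G wins 27–4.
F vs H: H wins 17–14.
G vs H: G wins 19–12.
G beats each rival — E (27–4), F (27–4), H (19–12) — so G is the Condorcet winner.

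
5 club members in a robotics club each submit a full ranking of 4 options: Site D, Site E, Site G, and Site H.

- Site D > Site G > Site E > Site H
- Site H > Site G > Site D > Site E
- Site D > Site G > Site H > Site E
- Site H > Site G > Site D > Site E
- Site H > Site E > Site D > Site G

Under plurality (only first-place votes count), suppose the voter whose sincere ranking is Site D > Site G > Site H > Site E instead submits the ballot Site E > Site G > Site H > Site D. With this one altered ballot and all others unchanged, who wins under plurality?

First-place totals with the altered ballot: Site D 1, Site E 1, Site G 0, Site H 3.
The winner is unchanged: still Site H.

Site H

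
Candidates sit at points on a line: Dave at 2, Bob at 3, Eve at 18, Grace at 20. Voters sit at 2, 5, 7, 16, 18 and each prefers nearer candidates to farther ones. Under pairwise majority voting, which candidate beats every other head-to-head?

With single-peaked preferences on a line, the Condorcet winner is the candidate closest to the median voter.
The median voter (position 7) is closest to Bob at 3.
Check: Bob vs Dave — voters closer to Bob: 4 of 5.

Bob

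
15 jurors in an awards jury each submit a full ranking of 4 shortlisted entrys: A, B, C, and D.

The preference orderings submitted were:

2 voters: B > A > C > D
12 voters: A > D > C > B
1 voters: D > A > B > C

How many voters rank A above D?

14

Ballots ranking A above D: 2+12 = 14.
Ballots ranking D above A: 1.
So 14 of 15 voters prefer A to D.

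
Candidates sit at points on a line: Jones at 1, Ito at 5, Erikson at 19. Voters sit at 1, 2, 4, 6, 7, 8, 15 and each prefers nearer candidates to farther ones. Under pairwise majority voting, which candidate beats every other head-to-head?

With single-peaked preferences on a line, the Condorcet winner is the candidate closest to the median voter.
The median voter (position 6) is closest to Ito at 5.
Check: Ito vs Jones — voters closer to Ito: 5 of 7.

Ito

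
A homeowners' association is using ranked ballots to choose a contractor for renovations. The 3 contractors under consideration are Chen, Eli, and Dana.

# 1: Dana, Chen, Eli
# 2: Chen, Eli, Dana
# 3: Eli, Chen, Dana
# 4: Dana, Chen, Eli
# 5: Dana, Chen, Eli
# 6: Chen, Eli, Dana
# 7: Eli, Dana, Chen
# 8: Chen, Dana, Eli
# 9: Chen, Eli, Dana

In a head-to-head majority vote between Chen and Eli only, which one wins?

Chen

Ballots ranking Chen above Eli: 7.
Ballots ranking Eli above Chen: 2.
Chen wins the head-to-head, 7–2.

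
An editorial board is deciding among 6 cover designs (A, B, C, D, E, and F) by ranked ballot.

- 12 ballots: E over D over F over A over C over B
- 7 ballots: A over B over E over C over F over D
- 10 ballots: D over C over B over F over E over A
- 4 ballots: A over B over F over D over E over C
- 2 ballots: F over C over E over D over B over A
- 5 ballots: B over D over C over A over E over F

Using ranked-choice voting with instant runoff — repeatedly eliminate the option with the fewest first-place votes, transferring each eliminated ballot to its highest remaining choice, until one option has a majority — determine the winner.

E

Round 1: E 12, A 11, D 10, B 5, F 2, C 0. C has the fewest and is eliminated.
Round 2: E 12, A 11, D 10, B 5, F 2. F has the fewest and is eliminated.
Round 3: E 14, A 11, D 10, B 5. B has the fewest and is eliminated.
Round 4: D 15, E 14, A 11. A has the fewest and is eliminated.
Round 5: E 21, D 19. E has a majority.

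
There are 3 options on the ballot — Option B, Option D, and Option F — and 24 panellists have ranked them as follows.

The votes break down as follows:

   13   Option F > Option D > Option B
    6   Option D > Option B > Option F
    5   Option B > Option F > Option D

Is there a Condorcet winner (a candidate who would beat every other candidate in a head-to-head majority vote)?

Yes

Head-to-head results (24 voters total):
Option B vs Option D: Option D wins 19–5.
Option B vs Option F: Option F wins 13–11.
Option D vs Option F: Option F wins 18–6.
Option F beats each rival — Option B (13–11), Option D (18–6) — so Option F is the Condorcet winner.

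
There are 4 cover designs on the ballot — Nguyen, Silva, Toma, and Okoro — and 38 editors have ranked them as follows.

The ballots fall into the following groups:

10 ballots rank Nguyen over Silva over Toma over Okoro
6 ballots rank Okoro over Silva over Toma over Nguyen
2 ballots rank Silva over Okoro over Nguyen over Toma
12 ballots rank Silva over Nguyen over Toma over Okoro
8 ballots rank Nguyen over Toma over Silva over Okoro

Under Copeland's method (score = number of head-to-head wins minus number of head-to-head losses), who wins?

Pairwise results:
  Nguyen vs Silva: Silva wins 20–18.
  Nguyen vs Toma: Nguyen wins 32–6.
  Nguyen vs Okoro: Nguyen wins 30–8.
  Silva vs Toma: Silva wins 30–8.
  Silva vs Okoro: Silva wins 32–6.
  Toma vs Okoro: Toma wins 30–8.
Copeland scores (wins − losses):
  Nguyen: 2 − 1 = 1
  Silva: 3 − 0 = 3
  Toma: 1 − 2 = -1
  Okoro: 0 − 3 = -3
Silva has the best Copeland score.

Silva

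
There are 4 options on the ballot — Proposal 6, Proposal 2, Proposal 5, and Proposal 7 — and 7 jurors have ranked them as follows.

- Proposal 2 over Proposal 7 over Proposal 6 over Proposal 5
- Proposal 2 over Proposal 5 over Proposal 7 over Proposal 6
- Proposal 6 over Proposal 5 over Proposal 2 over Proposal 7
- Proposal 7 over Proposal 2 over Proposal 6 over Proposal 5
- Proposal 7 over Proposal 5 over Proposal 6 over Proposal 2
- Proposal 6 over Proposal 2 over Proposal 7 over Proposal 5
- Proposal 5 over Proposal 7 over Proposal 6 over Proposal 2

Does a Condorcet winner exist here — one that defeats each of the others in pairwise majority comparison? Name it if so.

No Condorcet winner

Head-to-head results (7 voters total):
Proposal 6 vs Proposal 2: Proposal 6 wins 4–3.
Proposal 6 vs Proposal 5: Proposal 6 wins 4–3.
Proposal 6 vs Proposal 7: Proposal 7 wins 5–2.
Proposal 2 vs Proposal 5: Proposal 2 wins 4–3.
Proposal 2 vs Proposal 7: Proposal 2 wins 4–3.
Proposal 5 vs Proposal 7: Proposal 7 wins 4–3.
No candidate beats all others: Proposal 6 beats Proposal 2 beats Proposal 7 beats Proposal 6, a majority cycle.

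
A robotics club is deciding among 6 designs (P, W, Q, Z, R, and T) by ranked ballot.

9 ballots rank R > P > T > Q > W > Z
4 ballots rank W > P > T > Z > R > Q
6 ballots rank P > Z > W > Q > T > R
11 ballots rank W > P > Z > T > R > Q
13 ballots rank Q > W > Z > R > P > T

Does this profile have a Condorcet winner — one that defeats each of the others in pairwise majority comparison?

No

Head-to-head results (43 voters total):
P vs W: W wins 28–15.
P vs Q: P wins 30–13.
P vs Z: P wins 30–13.
P vs R: R wins 22–21.
P vs T: P wins 43–0.
W vs Q: Q wins 22–21.
W vs Z: W wins 37–6.
W vs R: W wins 34–9.
W vs T: W wins 34–9.
Q vs Z: Q wins 22–21.
Q vs R: R wins 24–19.
Q vs T: T wins 24–19.
Z vs R: Z wins 34–9.
Z vs T: Z wins 30–13.
R vs T: R wins 22–21.
No candidate beats all others: P beats Q beats W beats P, a majority cycle.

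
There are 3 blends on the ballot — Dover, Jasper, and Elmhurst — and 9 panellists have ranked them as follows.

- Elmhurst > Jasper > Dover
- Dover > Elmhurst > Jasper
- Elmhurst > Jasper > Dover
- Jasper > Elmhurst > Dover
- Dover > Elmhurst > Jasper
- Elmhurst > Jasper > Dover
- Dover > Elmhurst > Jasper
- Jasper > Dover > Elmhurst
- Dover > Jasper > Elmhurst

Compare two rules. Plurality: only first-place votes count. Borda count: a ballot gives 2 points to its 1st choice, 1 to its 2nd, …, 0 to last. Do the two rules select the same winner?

No

Plurality first-place counts: Dover 4, Jasper 2, Elmhurst 3 → Dover.
Borda totals: Dover 9, Jasper 8, Elmhurst 10 → Elmhurst.
The two rules disagree: plurality picks Dover, Borda picks Elmhurst.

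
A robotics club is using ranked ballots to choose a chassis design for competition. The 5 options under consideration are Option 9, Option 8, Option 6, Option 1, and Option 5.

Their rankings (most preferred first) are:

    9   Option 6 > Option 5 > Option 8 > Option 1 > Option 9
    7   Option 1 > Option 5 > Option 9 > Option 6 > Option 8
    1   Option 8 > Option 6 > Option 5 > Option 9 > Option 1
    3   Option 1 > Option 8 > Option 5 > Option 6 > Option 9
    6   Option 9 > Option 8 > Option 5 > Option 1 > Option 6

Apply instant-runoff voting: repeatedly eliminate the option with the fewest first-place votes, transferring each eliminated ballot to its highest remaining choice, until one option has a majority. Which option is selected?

Round 1: Option 1 10, Option 6 9, Option 9 6, Option 8 1, Option 5 0. Option 5 has the fewest and is eliminated.
Round 2: Option 1 10, Option 6 9, Option 9 6, Option 8 1. Option 8 has the fewest and is eliminated.
Round 3: Option 6 10, Option 1 10, Option 9 6. Option 9 has the fewest and is eliminated.
Round 4: Option 1 16, Option 6 10. Option 1 has a majority.

Option 1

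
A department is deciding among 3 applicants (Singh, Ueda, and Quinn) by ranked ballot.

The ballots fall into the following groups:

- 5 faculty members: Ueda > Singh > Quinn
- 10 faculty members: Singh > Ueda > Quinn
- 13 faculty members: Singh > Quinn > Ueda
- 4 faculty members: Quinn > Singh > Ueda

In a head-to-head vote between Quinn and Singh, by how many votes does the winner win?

Ballots ranking Quinn above Singh: 4.
Ballots ranking Singh above Quinn: 5+10+13 = 28.
Singh wins 28–4, a margin of 24.

24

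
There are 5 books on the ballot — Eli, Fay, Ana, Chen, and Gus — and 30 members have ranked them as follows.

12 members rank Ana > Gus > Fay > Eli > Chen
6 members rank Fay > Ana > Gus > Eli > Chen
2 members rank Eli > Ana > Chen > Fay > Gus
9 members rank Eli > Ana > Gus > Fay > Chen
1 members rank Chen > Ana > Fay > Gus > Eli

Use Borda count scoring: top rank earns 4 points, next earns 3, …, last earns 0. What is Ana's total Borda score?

102

Borda scores:
  Eli: 12·1 + 6·1 + 2·4 + 9·4 + 0 = 62
  Fay: 12·2 + 6·4 + 2·1 + 9·1 + 2 = 61
  Ana: 12·4 + 6·3 + 2·3 + 9·3 + 3 = 102
  Chen: 12·0 + 6·0 + 2·2 + 9·0 + 4 = 8
  Gus: 12·3 + 6·2 + 2·0 + 9·2 + 1 = 67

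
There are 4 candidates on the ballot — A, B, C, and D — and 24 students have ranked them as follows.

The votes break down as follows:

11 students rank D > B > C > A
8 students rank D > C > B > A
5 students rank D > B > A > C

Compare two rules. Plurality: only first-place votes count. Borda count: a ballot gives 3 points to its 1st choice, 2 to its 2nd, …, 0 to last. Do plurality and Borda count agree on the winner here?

Plurality first-place counts: A 0, B 0, C 0, D 24 → D.
Borda totals: A 5, B 40, C 27, D 72 → D.
The two rules agree on D.

Yes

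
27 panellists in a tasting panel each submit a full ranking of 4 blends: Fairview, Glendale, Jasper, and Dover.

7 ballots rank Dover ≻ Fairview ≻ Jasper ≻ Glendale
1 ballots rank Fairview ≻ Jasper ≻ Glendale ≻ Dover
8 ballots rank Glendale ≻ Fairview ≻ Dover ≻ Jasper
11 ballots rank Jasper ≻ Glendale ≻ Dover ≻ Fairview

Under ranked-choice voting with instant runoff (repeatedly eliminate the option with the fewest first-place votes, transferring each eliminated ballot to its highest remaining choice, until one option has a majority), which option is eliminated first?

Round 1: Jasper 11, Glendale 8, Dover 7, Fairview 1. Fairview has the fewest and is eliminated.
Round 2: Jasper 12, Glendale 8, Dover 7. Dover has the fewest and is eliminated.
Round 3: Jasper 19, Glendale 8. Jasper has a majority.

Fairview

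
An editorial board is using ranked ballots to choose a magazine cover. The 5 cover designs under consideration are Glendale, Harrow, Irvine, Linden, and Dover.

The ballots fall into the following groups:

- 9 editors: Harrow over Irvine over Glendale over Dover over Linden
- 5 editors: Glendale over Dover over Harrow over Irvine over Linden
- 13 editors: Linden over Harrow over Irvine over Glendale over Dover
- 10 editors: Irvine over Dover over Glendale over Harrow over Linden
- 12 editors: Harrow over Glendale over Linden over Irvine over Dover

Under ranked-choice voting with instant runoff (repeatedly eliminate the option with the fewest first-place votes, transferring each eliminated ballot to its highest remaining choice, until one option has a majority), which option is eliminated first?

Dover

Round 1: Harrow 21, Linden 13, Irvine 10, Glendale 5, Dover 0. Dover has the fewest and is eliminated.
Round 2: Harrow 21, Linden 13, Irvine 10, Glendale 5. Glendale has the fewest and is eliminated.
Round 3: Harrow 26, Linden 13, Irvine 10. Harrow has a majority.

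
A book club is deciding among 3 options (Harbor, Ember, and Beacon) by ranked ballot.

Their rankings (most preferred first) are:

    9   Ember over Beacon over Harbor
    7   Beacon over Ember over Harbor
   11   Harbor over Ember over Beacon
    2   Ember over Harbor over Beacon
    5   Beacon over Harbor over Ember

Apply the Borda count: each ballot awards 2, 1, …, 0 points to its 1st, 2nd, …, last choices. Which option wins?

Ember

Borda scores:
  Harbor: 9·0 + 7·0 + 11·2 + 2·1 + 5·1 = 29
  Ember: 9·2 + 7·1 + 11·1 + 2·2 + 5·0 = 40
  Beacon: 9·1 + 7·2 + 11·0 + 2·0 + 5·2 = 33
Ember has the highest total.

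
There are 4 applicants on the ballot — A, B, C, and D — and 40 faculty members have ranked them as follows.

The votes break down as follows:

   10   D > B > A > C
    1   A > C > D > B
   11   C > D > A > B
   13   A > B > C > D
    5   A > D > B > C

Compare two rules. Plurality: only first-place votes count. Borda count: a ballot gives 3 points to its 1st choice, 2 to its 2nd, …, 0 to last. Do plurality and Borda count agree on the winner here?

Plurality first-place counts: A 19, B 0, C 11, D 10 → A.
Borda totals: A 78, B 51, C 48, D 63 → A.
The two rules agree on A.

Yes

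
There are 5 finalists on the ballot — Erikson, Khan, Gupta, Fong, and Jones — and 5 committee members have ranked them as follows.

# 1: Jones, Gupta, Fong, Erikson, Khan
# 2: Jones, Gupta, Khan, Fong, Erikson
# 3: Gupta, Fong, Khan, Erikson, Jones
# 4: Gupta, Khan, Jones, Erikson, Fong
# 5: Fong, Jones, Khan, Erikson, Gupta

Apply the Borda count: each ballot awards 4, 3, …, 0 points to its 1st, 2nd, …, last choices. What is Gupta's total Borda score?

Borda scores:
  Erikson: 1 + 0 + 1 + 1 + 1 = 4
  Khan: 0 + 2 + 2 + 3 + 2 = 9
  Gupta: 3 + 3 + 4 + 4 + 0 = 14
  Fong: 2 + 1 + 3 + 0 + 4 = 10
  Jones: 4 + 4 + 0 + 2 + 3 = 13

14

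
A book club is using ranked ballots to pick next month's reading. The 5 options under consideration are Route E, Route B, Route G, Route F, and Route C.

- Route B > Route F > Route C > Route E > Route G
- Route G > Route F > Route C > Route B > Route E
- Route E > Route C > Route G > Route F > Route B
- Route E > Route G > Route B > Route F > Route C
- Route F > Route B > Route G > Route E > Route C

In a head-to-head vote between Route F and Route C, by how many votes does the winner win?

Ballots ranking Route F above Route C: 4.
Ballots ranking Route C above Route F: 1.
Route F wins 4–1, a margin of 3.

3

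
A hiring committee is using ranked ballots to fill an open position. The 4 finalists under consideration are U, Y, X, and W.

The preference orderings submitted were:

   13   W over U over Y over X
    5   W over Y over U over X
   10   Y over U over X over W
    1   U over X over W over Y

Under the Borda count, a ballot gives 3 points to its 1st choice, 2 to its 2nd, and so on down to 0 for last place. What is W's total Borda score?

Borda scores:
  U: 13·2 + 5·1 + 10·2 + 3 = 54
  Y: 13·1 + 5·2 + 10·3 + 0 = 53
  X: 13·0 + 5·0 + 10·1 + 2 = 12
  W: 13·3 + 5·3 + 10·0 + 1 = 55

55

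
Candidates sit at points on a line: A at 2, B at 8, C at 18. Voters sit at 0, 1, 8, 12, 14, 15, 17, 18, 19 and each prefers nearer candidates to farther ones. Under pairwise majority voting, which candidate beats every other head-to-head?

C

With single-peaked preferences on a line, the Condorcet winner is the candidate closest to the median voter.
The median voter (position 14) is closest to C at 18.
Check: C vs A — voters closer to C: 6 of 9.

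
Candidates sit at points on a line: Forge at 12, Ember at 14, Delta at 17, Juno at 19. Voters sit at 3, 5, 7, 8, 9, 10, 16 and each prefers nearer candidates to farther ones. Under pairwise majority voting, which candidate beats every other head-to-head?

Forge

With single-peaked preferences on a line, the Condorcet winner is the candidate closest to the median voter.
The median voter (position 8) is closest to Forge at 12.
Check: Forge vs Ember — voters closer to Forge: 6 of 7.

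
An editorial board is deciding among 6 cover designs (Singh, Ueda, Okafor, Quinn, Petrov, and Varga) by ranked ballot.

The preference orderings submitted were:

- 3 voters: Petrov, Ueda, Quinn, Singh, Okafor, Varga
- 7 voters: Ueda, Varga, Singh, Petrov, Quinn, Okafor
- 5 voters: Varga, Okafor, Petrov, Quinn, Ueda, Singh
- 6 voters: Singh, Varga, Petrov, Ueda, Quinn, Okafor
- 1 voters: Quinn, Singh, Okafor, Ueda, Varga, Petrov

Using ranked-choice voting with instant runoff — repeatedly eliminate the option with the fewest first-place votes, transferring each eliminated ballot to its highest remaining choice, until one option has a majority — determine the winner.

Ueda

Round 1: Ueda 7, Singh 6, Varga 5, Petrov 3, Quinn 1, Okafor 0. Okafor has the fewest and is eliminated.
Round 2: Ueda 7, Singh 6, Varga 5, Petrov 3, Quinn 1. Quinn has the fewest and is eliminated.
Round 3: Singh 7, Ueda 7, Varga 5, Petrov 3. Petrov has the fewest and is eliminated.
Round 4: Ueda 10, Singh 7, Varga 5. Varga has the fewest and is eliminated.
Round 5: Ueda 15, Singh 7. Ueda has a majority.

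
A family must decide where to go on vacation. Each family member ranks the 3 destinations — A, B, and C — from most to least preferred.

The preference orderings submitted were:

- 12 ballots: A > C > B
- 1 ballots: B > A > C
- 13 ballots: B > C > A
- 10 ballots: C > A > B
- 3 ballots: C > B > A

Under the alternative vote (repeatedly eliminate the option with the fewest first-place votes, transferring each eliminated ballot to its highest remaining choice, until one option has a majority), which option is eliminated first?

A

Round 1: B 14, C 13, A 12. A has the fewest and is eliminated.
Round 2: C 25, B 14. C has a majority.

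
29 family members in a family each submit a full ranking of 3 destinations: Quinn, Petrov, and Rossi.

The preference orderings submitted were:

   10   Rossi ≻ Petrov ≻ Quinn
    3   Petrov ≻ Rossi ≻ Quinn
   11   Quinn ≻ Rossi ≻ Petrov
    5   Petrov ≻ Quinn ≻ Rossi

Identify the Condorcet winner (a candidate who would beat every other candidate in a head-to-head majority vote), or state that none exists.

None — there is no Condorcet winner

Head-to-head results (29 voters total):
Quinn vs Petrov: Petrov wins 18–11.
Quinn vs Rossi: Quinn wins 16–13.
Petrov vs Rossi: Rossi wins 21–8.
No candidate beats all others: Quinn beats Rossi beats Petrov beats Quinn, a majority cycle.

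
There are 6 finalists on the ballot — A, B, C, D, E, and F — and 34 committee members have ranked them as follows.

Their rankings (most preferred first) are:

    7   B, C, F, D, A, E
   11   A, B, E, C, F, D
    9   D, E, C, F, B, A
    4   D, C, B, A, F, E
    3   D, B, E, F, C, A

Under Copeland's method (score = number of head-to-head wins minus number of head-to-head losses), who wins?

Pairwise results:
  A vs B: B wins 23–11.
  A vs C: C wins 23–11.
  A vs D: D wins 23–11.
  A vs E: A wins 22–12.
  A vs F: F wins 19–15.
  B vs C: B wins 21–13.
  B vs D: B wins 18–16.
  B vs E: B wins 25–9.
  B vs F: B wins 25–9.
  C vs D: C wins 18–16.
  C vs E: E wins 23–11.
  C vs F: C wins 31–3.
  D vs E: D wins 23–11.
  D vs F: F wins 18–16.
  E vs F: E wins 23–11.
Copeland scores (wins − losses):
  A: 1 − 4 = -3
  B: 5 − 0 = 5
  C: 3 − 2 = 1
  D: 2 − 3 = -1
  E: 2 − 3 = -1
  F: 2 − 3 = -1
B has the best Copeland score.

B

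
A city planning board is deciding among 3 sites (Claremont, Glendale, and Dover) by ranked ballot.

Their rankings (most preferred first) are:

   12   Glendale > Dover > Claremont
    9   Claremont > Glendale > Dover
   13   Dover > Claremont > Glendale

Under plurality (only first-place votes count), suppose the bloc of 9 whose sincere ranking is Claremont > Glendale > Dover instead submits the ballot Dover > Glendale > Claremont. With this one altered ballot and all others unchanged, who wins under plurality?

First-place totals with the altered ballot: Claremont 0, Glendale 12, Dover 22.
The winner is unchanged: still Dover.

Dover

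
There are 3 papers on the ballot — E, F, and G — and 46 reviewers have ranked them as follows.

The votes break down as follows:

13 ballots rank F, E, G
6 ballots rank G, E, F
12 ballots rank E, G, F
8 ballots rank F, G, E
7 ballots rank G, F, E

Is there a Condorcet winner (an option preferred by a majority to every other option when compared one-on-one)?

Head-to-head results (46 voters total):
E vs F: F wins 28–18.
E vs G: E wins 25–21.
F vs G: G wins 25–21.
No candidate beats all others: E beats G beats F beats E, a majority cycle.

No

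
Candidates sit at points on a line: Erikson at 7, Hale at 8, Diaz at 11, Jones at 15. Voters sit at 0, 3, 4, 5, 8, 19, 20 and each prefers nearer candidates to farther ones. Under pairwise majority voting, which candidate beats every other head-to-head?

Erikson

With single-peaked preferences on a line, the Condorcet winner is the candidate closest to the median voter.
The median voter (position 5) is closest to Erikson at 7.
Check: Erikson vs Diaz — voters closer to Erikson: 5 of 7.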